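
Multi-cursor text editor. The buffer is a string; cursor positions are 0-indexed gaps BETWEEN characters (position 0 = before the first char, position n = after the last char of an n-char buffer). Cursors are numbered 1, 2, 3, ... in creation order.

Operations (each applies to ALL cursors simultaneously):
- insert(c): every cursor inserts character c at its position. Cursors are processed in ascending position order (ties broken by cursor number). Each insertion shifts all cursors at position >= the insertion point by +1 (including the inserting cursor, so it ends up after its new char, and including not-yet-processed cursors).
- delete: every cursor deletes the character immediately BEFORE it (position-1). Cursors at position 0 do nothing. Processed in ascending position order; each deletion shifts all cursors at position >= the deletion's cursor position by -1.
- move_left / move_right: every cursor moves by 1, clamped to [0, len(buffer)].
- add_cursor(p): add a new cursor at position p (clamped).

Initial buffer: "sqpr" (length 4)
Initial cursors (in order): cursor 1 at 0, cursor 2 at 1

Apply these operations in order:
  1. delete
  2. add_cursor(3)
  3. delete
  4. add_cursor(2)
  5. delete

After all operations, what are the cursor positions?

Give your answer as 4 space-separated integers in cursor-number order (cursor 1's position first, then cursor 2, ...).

After op 1 (delete): buffer="qpr" (len 3), cursors c1@0 c2@0, authorship ...
After op 2 (add_cursor(3)): buffer="qpr" (len 3), cursors c1@0 c2@0 c3@3, authorship ...
After op 3 (delete): buffer="qp" (len 2), cursors c1@0 c2@0 c3@2, authorship ..
After op 4 (add_cursor(2)): buffer="qp" (len 2), cursors c1@0 c2@0 c3@2 c4@2, authorship ..
After op 5 (delete): buffer="" (len 0), cursors c1@0 c2@0 c3@0 c4@0, authorship 

Answer: 0 0 0 0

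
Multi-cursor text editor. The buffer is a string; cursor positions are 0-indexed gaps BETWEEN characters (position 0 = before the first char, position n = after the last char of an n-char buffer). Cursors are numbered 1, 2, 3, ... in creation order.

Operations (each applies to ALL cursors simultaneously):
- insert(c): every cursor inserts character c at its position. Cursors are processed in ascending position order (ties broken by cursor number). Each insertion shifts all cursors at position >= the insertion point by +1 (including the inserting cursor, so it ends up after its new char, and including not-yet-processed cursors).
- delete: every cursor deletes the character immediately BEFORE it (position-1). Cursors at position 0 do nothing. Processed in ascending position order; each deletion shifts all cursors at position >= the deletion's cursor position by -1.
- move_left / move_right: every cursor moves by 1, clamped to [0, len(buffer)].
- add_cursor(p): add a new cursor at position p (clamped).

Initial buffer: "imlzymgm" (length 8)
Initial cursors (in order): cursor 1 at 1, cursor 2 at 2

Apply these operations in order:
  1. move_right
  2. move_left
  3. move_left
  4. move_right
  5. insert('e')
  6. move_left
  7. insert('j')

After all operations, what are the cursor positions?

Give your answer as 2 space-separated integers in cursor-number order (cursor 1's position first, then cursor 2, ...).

After op 1 (move_right): buffer="imlzymgm" (len 8), cursors c1@2 c2@3, authorship ........
After op 2 (move_left): buffer="imlzymgm" (len 8), cursors c1@1 c2@2, authorship ........
After op 3 (move_left): buffer="imlzymgm" (len 8), cursors c1@0 c2@1, authorship ........
After op 4 (move_right): buffer="imlzymgm" (len 8), cursors c1@1 c2@2, authorship ........
After op 5 (insert('e')): buffer="iemelzymgm" (len 10), cursors c1@2 c2@4, authorship .1.2......
After op 6 (move_left): buffer="iemelzymgm" (len 10), cursors c1@1 c2@3, authorship .1.2......
After op 7 (insert('j')): buffer="ijemjelzymgm" (len 12), cursors c1@2 c2@5, authorship .11.22......

Answer: 2 5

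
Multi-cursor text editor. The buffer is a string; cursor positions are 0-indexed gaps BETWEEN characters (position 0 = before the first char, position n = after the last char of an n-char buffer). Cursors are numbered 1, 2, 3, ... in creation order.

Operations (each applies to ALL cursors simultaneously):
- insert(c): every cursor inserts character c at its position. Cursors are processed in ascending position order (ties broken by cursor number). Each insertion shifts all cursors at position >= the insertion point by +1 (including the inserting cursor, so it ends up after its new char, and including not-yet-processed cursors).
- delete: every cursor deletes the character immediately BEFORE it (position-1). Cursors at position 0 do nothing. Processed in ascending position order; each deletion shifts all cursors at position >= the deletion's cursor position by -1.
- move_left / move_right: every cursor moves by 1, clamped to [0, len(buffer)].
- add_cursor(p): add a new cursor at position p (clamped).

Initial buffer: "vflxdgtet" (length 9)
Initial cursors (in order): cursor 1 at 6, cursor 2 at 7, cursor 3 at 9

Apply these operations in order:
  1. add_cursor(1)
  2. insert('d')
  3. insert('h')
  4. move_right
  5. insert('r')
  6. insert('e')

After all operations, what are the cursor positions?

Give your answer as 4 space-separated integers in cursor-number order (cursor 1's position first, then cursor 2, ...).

After op 1 (add_cursor(1)): buffer="vflxdgtet" (len 9), cursors c4@1 c1@6 c2@7 c3@9, authorship .........
After op 2 (insert('d')): buffer="vdflxdgdtdetd" (len 13), cursors c4@2 c1@8 c2@10 c3@13, authorship .4.....1.2..3
After op 3 (insert('h')): buffer="vdhflxdgdhtdhetdh" (len 17), cursors c4@3 c1@10 c2@13 c3@17, authorship .44.....11.22..33
After op 4 (move_right): buffer="vdhflxdgdhtdhetdh" (len 17), cursors c4@4 c1@11 c2@14 c3@17, authorship .44.....11.22..33
After op 5 (insert('r')): buffer="vdhfrlxdgdhtrdhertdhr" (len 21), cursors c4@5 c1@13 c2@17 c3@21, authorship .44.4....11.122.2.333
After op 6 (insert('e')): buffer="vdhfrelxdgdhtredheretdhre" (len 25), cursors c4@6 c1@15 c2@20 c3@25, authorship .44.44....11.1122.22.3333

Answer: 15 20 25 6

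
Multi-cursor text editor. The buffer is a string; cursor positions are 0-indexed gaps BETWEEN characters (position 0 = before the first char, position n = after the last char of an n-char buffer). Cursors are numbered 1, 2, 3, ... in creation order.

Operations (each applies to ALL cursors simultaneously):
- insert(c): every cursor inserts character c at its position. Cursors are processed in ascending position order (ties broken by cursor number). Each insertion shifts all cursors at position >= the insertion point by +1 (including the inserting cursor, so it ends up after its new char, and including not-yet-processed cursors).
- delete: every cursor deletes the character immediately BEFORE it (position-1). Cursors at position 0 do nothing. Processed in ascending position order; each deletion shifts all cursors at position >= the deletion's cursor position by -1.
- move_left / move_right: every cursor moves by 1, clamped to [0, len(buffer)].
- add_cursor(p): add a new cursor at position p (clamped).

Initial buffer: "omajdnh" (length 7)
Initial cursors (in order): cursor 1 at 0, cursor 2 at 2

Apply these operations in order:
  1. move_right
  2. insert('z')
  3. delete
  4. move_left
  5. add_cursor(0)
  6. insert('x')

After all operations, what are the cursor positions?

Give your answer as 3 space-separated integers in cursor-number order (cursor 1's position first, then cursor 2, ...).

After op 1 (move_right): buffer="omajdnh" (len 7), cursors c1@1 c2@3, authorship .......
After op 2 (insert('z')): buffer="ozmazjdnh" (len 9), cursors c1@2 c2@5, authorship .1..2....
After op 3 (delete): buffer="omajdnh" (len 7), cursors c1@1 c2@3, authorship .......
After op 4 (move_left): buffer="omajdnh" (len 7), cursors c1@0 c2@2, authorship .......
After op 5 (add_cursor(0)): buffer="omajdnh" (len 7), cursors c1@0 c3@0 c2@2, authorship .......
After op 6 (insert('x')): buffer="xxomxajdnh" (len 10), cursors c1@2 c3@2 c2@5, authorship 13..2.....

Answer: 2 5 2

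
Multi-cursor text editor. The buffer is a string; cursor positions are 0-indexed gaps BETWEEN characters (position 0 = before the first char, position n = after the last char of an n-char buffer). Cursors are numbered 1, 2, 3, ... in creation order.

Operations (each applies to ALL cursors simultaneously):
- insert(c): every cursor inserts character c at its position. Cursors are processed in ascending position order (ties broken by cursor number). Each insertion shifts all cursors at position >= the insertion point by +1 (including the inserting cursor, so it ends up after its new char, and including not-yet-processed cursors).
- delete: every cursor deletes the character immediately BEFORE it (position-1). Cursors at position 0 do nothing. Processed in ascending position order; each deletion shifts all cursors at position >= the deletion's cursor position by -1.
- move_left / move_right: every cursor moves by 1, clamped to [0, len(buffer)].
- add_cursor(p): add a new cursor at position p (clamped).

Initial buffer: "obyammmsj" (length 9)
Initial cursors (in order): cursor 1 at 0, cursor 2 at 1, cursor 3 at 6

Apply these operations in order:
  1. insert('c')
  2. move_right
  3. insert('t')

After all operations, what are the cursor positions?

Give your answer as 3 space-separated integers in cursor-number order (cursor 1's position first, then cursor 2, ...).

After op 1 (insert('c')): buffer="cocbyammcmsj" (len 12), cursors c1@1 c2@3 c3@9, authorship 1.2.....3...
After op 2 (move_right): buffer="cocbyammcmsj" (len 12), cursors c1@2 c2@4 c3@10, authorship 1.2.....3...
After op 3 (insert('t')): buffer="cotcbtyammcmtsj" (len 15), cursors c1@3 c2@6 c3@13, authorship 1.12.2....3.3..

Answer: 3 6 13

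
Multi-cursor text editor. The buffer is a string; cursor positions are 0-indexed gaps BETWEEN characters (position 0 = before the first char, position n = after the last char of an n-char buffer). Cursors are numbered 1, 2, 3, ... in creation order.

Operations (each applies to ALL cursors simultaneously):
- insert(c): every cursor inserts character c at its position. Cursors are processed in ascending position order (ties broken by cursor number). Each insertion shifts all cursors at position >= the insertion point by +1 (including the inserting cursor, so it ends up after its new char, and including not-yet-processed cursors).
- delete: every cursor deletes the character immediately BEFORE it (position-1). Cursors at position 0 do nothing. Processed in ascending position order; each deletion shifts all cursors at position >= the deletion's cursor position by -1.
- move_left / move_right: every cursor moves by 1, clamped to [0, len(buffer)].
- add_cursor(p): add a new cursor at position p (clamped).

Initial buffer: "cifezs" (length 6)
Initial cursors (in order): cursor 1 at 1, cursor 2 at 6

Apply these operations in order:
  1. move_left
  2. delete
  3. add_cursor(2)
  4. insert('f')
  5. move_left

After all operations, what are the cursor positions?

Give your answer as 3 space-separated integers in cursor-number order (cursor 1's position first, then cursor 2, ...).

After op 1 (move_left): buffer="cifezs" (len 6), cursors c1@0 c2@5, authorship ......
After op 2 (delete): buffer="cifes" (len 5), cursors c1@0 c2@4, authorship .....
After op 3 (add_cursor(2)): buffer="cifes" (len 5), cursors c1@0 c3@2 c2@4, authorship .....
After op 4 (insert('f')): buffer="fciffefs" (len 8), cursors c1@1 c3@4 c2@7, authorship 1..3..2.
After op 5 (move_left): buffer="fciffefs" (len 8), cursors c1@0 c3@3 c2@6, authorship 1..3..2.

Answer: 0 6 3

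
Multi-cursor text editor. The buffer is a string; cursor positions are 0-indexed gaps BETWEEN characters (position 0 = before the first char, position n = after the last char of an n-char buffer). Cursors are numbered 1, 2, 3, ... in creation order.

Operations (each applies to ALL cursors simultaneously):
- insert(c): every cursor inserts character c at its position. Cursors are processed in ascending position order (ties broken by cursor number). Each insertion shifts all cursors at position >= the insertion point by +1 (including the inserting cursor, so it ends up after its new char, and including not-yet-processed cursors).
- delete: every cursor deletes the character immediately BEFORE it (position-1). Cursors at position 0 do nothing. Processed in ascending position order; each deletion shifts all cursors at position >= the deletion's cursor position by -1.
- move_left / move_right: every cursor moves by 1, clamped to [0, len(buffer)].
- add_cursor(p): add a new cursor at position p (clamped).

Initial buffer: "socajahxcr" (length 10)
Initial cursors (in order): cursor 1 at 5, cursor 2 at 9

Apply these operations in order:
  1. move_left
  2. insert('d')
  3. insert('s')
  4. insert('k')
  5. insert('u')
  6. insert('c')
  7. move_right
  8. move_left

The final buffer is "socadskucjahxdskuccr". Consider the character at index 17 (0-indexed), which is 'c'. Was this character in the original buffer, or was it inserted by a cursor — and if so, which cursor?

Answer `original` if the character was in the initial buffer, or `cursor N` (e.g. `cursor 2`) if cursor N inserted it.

Answer: cursor 2

Derivation:
After op 1 (move_left): buffer="socajahxcr" (len 10), cursors c1@4 c2@8, authorship ..........
After op 2 (insert('d')): buffer="socadjahxdcr" (len 12), cursors c1@5 c2@10, authorship ....1....2..
After op 3 (insert('s')): buffer="socadsjahxdscr" (len 14), cursors c1@6 c2@12, authorship ....11....22..
After op 4 (insert('k')): buffer="socadskjahxdskcr" (len 16), cursors c1@7 c2@14, authorship ....111....222..
After op 5 (insert('u')): buffer="socadskujahxdskucr" (len 18), cursors c1@8 c2@16, authorship ....1111....2222..
After op 6 (insert('c')): buffer="socadskucjahxdskuccr" (len 20), cursors c1@9 c2@18, authorship ....11111....22222..
After op 7 (move_right): buffer="socadskucjahxdskuccr" (len 20), cursors c1@10 c2@19, authorship ....11111....22222..
After op 8 (move_left): buffer="socadskucjahxdskuccr" (len 20), cursors c1@9 c2@18, authorship ....11111....22222..
Authorship (.=original, N=cursor N): . . . . 1 1 1 1 1 . . . . 2 2 2 2 2 . .
Index 17: author = 2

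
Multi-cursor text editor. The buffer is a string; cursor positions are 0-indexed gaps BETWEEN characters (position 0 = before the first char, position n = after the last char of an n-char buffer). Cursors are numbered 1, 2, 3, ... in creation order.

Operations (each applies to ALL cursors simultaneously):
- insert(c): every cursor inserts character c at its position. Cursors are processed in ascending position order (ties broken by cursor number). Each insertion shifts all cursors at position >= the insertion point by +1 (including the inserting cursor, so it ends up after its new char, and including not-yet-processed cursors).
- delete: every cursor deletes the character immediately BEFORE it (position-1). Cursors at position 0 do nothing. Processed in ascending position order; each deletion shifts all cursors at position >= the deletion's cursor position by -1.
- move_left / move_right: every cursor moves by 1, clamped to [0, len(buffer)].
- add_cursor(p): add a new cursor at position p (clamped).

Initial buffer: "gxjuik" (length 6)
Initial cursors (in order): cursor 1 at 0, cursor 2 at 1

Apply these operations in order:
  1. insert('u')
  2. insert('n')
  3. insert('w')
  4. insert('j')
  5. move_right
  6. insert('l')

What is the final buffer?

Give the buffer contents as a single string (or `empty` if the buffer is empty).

Answer: unwjglunwjxljuik

Derivation:
After op 1 (insert('u')): buffer="uguxjuik" (len 8), cursors c1@1 c2@3, authorship 1.2.....
After op 2 (insert('n')): buffer="ungunxjuik" (len 10), cursors c1@2 c2@5, authorship 11.22.....
After op 3 (insert('w')): buffer="unwgunwxjuik" (len 12), cursors c1@3 c2@7, authorship 111.222.....
After op 4 (insert('j')): buffer="unwjgunwjxjuik" (len 14), cursors c1@4 c2@9, authorship 1111.2222.....
After op 5 (move_right): buffer="unwjgunwjxjuik" (len 14), cursors c1@5 c2@10, authorship 1111.2222.....
After op 6 (insert('l')): buffer="unwjglunwjxljuik" (len 16), cursors c1@6 c2@12, authorship 1111.12222.2....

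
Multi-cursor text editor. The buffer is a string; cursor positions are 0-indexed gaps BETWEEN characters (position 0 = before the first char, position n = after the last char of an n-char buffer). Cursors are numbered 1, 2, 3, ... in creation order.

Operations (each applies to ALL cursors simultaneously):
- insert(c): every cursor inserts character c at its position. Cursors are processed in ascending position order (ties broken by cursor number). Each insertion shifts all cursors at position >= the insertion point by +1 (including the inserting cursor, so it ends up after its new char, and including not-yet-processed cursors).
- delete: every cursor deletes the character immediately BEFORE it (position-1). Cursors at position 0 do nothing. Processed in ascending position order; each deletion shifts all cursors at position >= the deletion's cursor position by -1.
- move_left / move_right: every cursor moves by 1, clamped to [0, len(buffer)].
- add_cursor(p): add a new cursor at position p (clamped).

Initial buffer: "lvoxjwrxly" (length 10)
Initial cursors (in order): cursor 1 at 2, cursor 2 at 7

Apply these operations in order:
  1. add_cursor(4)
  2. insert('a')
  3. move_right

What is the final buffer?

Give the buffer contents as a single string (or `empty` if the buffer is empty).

Answer: lvaoxajwraxly

Derivation:
After op 1 (add_cursor(4)): buffer="lvoxjwrxly" (len 10), cursors c1@2 c3@4 c2@7, authorship ..........
After op 2 (insert('a')): buffer="lvaoxajwraxly" (len 13), cursors c1@3 c3@6 c2@10, authorship ..1..3...2...
After op 3 (move_right): buffer="lvaoxajwraxly" (len 13), cursors c1@4 c3@7 c2@11, authorship ..1..3...2...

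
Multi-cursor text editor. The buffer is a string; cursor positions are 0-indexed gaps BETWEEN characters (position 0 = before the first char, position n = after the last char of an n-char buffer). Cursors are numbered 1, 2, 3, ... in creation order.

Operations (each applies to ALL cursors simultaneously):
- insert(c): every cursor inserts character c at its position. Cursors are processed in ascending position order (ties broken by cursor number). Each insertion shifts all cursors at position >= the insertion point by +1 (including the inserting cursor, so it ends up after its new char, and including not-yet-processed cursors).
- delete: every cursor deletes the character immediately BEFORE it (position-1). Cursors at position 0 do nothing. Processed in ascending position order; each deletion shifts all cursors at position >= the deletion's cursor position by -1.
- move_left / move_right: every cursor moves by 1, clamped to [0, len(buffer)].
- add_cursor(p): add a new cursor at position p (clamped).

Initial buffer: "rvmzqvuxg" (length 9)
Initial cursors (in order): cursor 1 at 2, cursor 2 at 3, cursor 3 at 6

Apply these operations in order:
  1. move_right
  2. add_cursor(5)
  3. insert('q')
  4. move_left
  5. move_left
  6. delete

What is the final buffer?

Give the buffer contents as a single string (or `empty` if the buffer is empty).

Answer: rmzqquqxg

Derivation:
After op 1 (move_right): buffer="rvmzqvuxg" (len 9), cursors c1@3 c2@4 c3@7, authorship .........
After op 2 (add_cursor(5)): buffer="rvmzqvuxg" (len 9), cursors c1@3 c2@4 c4@5 c3@7, authorship .........
After op 3 (insert('q')): buffer="rvmqzqqqvuqxg" (len 13), cursors c1@4 c2@6 c4@8 c3@11, authorship ...1.2.4..3..
After op 4 (move_left): buffer="rvmqzqqqvuqxg" (len 13), cursors c1@3 c2@5 c4@7 c3@10, authorship ...1.2.4..3..
After op 5 (move_left): buffer="rvmqzqqqvuqxg" (len 13), cursors c1@2 c2@4 c4@6 c3@9, authorship ...1.2.4..3..
After op 6 (delete): buffer="rmzqquqxg" (len 9), cursors c1@1 c2@2 c4@3 c3@5, authorship ....4.3..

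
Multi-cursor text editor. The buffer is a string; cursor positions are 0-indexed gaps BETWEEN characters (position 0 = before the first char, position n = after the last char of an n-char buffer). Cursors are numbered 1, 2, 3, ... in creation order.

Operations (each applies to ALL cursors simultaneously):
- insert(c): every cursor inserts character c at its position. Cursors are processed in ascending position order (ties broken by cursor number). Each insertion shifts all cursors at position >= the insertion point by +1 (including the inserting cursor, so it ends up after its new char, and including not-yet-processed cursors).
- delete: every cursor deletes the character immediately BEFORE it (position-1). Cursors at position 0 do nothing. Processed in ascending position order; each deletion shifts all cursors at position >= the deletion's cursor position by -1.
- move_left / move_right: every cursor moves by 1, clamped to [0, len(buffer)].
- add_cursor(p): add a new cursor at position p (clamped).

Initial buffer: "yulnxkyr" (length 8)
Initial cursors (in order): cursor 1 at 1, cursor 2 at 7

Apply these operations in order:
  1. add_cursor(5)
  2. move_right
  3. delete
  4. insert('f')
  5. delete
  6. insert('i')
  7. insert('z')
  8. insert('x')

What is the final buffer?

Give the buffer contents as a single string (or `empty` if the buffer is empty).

After op 1 (add_cursor(5)): buffer="yulnxkyr" (len 8), cursors c1@1 c3@5 c2@7, authorship ........
After op 2 (move_right): buffer="yulnxkyr" (len 8), cursors c1@2 c3@6 c2@8, authorship ........
After op 3 (delete): buffer="ylnxy" (len 5), cursors c1@1 c3@4 c2@5, authorship .....
After op 4 (insert('f')): buffer="yflnxfyf" (len 8), cursors c1@2 c3@6 c2@8, authorship .1...3.2
After op 5 (delete): buffer="ylnxy" (len 5), cursors c1@1 c3@4 c2@5, authorship .....
After op 6 (insert('i')): buffer="yilnxiyi" (len 8), cursors c1@2 c3@6 c2@8, authorship .1...3.2
After op 7 (insert('z')): buffer="yizlnxizyiz" (len 11), cursors c1@3 c3@8 c2@11, authorship .11...33.22
After op 8 (insert('x')): buffer="yizxlnxizxyizx" (len 14), cursors c1@4 c3@10 c2@14, authorship .111...333.222

Answer: yizxlnxizxyizx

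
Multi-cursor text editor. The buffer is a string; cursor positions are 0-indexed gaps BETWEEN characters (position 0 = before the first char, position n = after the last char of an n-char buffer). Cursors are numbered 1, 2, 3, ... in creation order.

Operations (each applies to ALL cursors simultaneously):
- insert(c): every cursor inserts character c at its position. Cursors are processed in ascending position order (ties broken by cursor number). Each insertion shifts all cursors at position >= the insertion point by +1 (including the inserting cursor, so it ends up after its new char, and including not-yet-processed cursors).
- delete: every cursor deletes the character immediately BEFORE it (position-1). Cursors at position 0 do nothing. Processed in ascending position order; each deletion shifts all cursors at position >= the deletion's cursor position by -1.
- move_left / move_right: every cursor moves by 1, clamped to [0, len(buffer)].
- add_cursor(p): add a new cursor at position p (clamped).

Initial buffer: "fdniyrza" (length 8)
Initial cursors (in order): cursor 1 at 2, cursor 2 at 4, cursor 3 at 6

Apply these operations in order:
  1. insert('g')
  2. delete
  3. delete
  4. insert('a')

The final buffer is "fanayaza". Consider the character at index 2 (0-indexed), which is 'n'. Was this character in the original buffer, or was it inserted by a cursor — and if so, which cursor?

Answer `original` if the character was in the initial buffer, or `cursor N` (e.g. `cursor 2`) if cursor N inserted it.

Answer: original

Derivation:
After op 1 (insert('g')): buffer="fdgnigyrgza" (len 11), cursors c1@3 c2@6 c3@9, authorship ..1..2..3..
After op 2 (delete): buffer="fdniyrza" (len 8), cursors c1@2 c2@4 c3@6, authorship ........
After op 3 (delete): buffer="fnyza" (len 5), cursors c1@1 c2@2 c3@3, authorship .....
After op 4 (insert('a')): buffer="fanayaza" (len 8), cursors c1@2 c2@4 c3@6, authorship .1.2.3..
Authorship (.=original, N=cursor N): . 1 . 2 . 3 . .
Index 2: author = original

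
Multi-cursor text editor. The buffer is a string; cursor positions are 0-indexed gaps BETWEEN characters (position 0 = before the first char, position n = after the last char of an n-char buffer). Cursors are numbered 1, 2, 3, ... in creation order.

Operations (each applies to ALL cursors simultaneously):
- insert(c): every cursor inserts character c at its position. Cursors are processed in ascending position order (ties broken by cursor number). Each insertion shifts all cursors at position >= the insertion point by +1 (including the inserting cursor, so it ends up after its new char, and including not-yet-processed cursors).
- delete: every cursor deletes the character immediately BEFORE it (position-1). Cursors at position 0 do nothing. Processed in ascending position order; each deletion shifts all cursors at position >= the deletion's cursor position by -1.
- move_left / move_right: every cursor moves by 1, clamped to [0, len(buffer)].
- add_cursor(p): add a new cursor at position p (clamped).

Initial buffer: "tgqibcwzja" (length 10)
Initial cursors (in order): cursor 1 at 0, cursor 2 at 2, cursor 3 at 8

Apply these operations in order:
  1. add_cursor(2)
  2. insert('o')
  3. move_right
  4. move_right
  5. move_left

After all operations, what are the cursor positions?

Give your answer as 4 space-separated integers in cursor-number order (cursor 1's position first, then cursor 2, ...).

After op 1 (add_cursor(2)): buffer="tgqibcwzja" (len 10), cursors c1@0 c2@2 c4@2 c3@8, authorship ..........
After op 2 (insert('o')): buffer="otgooqibcwzoja" (len 14), cursors c1@1 c2@5 c4@5 c3@12, authorship 1..24......3..
After op 3 (move_right): buffer="otgooqibcwzoja" (len 14), cursors c1@2 c2@6 c4@6 c3@13, authorship 1..24......3..
After op 4 (move_right): buffer="otgooqibcwzoja" (len 14), cursors c1@3 c2@7 c4@7 c3@14, authorship 1..24......3..
After op 5 (move_left): buffer="otgooqibcwzoja" (len 14), cursors c1@2 c2@6 c4@6 c3@13, authorship 1..24......3..

Answer: 2 6 13 6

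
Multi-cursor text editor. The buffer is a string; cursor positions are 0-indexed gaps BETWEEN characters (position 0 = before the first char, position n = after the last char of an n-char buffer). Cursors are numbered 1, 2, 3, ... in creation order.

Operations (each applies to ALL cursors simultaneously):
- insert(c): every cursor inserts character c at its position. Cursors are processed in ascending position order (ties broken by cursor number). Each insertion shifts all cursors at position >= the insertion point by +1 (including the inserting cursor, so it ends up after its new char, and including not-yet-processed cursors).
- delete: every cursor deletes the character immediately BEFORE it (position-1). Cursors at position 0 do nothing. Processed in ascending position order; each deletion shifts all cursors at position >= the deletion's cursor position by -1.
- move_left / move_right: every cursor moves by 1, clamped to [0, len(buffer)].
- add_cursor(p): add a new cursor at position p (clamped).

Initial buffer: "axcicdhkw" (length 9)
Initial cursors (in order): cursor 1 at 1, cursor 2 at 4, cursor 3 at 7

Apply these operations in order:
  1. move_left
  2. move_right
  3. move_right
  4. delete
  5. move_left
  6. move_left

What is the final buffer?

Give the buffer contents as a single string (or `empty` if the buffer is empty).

After op 1 (move_left): buffer="axcicdhkw" (len 9), cursors c1@0 c2@3 c3@6, authorship .........
After op 2 (move_right): buffer="axcicdhkw" (len 9), cursors c1@1 c2@4 c3@7, authorship .........
After op 3 (move_right): buffer="axcicdhkw" (len 9), cursors c1@2 c2@5 c3@8, authorship .........
After op 4 (delete): buffer="acidhw" (len 6), cursors c1@1 c2@3 c3@5, authorship ......
After op 5 (move_left): buffer="acidhw" (len 6), cursors c1@0 c2@2 c3@4, authorship ......
After op 6 (move_left): buffer="acidhw" (len 6), cursors c1@0 c2@1 c3@3, authorship ......

Answer: acidhw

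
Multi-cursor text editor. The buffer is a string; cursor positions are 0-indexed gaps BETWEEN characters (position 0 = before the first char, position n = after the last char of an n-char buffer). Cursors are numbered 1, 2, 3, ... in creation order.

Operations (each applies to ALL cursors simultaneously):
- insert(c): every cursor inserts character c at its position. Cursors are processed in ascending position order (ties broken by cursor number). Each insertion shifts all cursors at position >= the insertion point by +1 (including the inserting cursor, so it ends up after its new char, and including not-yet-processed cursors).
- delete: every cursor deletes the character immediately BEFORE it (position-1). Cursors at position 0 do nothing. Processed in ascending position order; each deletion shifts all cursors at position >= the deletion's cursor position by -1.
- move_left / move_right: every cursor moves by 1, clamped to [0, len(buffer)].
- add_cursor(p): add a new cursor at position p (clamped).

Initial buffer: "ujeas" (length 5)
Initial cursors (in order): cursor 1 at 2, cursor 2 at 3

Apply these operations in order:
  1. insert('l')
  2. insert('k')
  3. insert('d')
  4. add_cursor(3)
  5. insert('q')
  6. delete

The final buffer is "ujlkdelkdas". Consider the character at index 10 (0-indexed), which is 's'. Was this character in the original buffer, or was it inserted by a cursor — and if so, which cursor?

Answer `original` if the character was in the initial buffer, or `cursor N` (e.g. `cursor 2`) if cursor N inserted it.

After op 1 (insert('l')): buffer="ujlelas" (len 7), cursors c1@3 c2@5, authorship ..1.2..
After op 2 (insert('k')): buffer="ujlkelkas" (len 9), cursors c1@4 c2@7, authorship ..11.22..
After op 3 (insert('d')): buffer="ujlkdelkdas" (len 11), cursors c1@5 c2@9, authorship ..111.222..
After op 4 (add_cursor(3)): buffer="ujlkdelkdas" (len 11), cursors c3@3 c1@5 c2@9, authorship ..111.222..
After op 5 (insert('q')): buffer="ujlqkdqelkdqas" (len 14), cursors c3@4 c1@7 c2@12, authorship ..13111.2222..
After op 6 (delete): buffer="ujlkdelkdas" (len 11), cursors c3@3 c1@5 c2@9, authorship ..111.222..
Authorship (.=original, N=cursor N): . . 1 1 1 . 2 2 2 . .
Index 10: author = original

Answer: original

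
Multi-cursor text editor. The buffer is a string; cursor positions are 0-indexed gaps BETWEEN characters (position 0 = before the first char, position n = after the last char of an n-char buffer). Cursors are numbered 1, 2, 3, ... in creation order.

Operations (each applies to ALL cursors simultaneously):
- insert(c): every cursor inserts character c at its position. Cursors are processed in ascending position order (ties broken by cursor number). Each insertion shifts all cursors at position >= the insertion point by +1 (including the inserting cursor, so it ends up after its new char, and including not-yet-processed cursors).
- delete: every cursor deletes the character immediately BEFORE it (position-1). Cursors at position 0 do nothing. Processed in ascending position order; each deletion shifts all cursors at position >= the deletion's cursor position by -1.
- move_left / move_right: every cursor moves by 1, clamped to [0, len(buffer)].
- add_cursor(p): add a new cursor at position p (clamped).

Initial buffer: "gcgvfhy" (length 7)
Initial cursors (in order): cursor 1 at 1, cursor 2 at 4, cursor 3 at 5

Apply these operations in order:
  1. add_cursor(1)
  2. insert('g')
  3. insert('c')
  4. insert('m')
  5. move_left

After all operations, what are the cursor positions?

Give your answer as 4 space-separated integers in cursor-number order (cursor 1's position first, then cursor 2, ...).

After op 1 (add_cursor(1)): buffer="gcgvfhy" (len 7), cursors c1@1 c4@1 c2@4 c3@5, authorship .......
After op 2 (insert('g')): buffer="gggcgvgfghy" (len 11), cursors c1@3 c4@3 c2@7 c3@9, authorship .14...2.3..
After op 3 (insert('c')): buffer="gggcccgvgcfgchy" (len 15), cursors c1@5 c4@5 c2@10 c3@13, authorship .1414...22.33..
After op 4 (insert('m')): buffer="gggccmmcgvgcmfgcmhy" (len 19), cursors c1@7 c4@7 c2@13 c3@17, authorship .141414...222.333..
After op 5 (move_left): buffer="gggccmmcgvgcmfgcmhy" (len 19), cursors c1@6 c4@6 c2@12 c3@16, authorship .141414...222.333..

Answer: 6 12 16 6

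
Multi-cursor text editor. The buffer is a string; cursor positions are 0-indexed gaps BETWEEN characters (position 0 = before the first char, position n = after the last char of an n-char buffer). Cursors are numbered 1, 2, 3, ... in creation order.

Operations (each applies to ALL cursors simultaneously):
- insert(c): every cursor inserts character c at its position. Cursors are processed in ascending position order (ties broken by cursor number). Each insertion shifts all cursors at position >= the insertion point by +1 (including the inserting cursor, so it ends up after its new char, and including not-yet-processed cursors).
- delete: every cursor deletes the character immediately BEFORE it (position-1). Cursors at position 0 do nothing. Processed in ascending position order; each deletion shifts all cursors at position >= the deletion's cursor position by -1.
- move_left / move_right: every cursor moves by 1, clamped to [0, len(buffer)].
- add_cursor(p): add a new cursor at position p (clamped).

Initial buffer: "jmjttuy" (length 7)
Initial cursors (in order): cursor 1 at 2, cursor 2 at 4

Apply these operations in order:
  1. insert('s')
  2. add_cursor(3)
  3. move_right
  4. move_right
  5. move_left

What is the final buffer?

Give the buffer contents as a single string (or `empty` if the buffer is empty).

Answer: jmsjtstuy

Derivation:
After op 1 (insert('s')): buffer="jmsjtstuy" (len 9), cursors c1@3 c2@6, authorship ..1..2...
After op 2 (add_cursor(3)): buffer="jmsjtstuy" (len 9), cursors c1@3 c3@3 c2@6, authorship ..1..2...
After op 3 (move_right): buffer="jmsjtstuy" (len 9), cursors c1@4 c3@4 c2@7, authorship ..1..2...
After op 4 (move_right): buffer="jmsjtstuy" (len 9), cursors c1@5 c3@5 c2@8, authorship ..1..2...
After op 5 (move_left): buffer="jmsjtstuy" (len 9), cursors c1@4 c3@4 c2@7, authorship ..1..2...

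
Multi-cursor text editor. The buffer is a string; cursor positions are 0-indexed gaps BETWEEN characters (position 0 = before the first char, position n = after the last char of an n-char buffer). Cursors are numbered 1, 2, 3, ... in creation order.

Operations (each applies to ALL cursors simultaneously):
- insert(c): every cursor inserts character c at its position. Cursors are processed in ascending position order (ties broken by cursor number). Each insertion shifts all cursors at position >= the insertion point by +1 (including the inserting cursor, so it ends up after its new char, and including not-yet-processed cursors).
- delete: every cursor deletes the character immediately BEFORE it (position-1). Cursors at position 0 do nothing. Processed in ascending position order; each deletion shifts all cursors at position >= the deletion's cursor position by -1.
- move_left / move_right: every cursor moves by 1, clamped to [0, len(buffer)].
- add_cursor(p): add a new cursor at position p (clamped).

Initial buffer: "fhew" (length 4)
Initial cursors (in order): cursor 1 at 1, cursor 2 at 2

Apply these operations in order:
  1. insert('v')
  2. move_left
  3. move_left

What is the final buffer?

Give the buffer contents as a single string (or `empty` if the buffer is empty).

After op 1 (insert('v')): buffer="fvhvew" (len 6), cursors c1@2 c2@4, authorship .1.2..
After op 2 (move_left): buffer="fvhvew" (len 6), cursors c1@1 c2@3, authorship .1.2..
After op 3 (move_left): buffer="fvhvew" (len 6), cursors c1@0 c2@2, authorship .1.2..

Answer: fvhvew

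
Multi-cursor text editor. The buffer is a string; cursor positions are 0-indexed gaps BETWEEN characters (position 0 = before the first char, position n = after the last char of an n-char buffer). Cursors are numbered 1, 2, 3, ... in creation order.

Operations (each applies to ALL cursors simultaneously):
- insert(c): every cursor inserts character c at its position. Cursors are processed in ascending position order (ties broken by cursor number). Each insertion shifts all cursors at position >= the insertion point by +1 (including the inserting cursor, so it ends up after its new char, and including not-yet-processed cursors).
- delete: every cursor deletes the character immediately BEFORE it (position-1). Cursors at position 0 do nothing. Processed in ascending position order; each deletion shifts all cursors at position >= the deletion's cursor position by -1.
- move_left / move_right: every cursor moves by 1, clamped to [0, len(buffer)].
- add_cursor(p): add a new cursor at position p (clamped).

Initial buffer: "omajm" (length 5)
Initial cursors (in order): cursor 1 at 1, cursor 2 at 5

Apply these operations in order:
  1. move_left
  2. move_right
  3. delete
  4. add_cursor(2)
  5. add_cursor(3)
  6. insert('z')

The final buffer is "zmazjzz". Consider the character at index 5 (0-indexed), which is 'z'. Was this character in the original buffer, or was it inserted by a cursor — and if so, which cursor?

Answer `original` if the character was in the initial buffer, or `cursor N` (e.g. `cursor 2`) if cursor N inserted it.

Answer: cursor 2

Derivation:
After op 1 (move_left): buffer="omajm" (len 5), cursors c1@0 c2@4, authorship .....
After op 2 (move_right): buffer="omajm" (len 5), cursors c1@1 c2@5, authorship .....
After op 3 (delete): buffer="maj" (len 3), cursors c1@0 c2@3, authorship ...
After op 4 (add_cursor(2)): buffer="maj" (len 3), cursors c1@0 c3@2 c2@3, authorship ...
After op 5 (add_cursor(3)): buffer="maj" (len 3), cursors c1@0 c3@2 c2@3 c4@3, authorship ...
After op 6 (insert('z')): buffer="zmazjzz" (len 7), cursors c1@1 c3@4 c2@7 c4@7, authorship 1..3.24
Authorship (.=original, N=cursor N): 1 . . 3 . 2 4
Index 5: author = 2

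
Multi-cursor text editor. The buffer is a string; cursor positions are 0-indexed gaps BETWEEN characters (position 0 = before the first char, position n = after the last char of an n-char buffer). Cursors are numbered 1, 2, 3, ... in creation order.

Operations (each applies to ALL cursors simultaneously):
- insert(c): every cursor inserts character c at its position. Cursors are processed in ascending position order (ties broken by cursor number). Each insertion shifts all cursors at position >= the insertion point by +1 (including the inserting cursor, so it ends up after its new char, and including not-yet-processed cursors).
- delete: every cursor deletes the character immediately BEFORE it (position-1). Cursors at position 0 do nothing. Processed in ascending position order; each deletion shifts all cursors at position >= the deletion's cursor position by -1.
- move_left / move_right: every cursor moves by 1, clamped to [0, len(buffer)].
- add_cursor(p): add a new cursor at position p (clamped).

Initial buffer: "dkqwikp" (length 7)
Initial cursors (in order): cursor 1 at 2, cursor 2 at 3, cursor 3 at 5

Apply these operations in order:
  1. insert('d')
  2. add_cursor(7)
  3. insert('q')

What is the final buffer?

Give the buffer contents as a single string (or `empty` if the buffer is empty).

Answer: dkdqqdqwiqdqkp

Derivation:
After op 1 (insert('d')): buffer="dkdqdwidkp" (len 10), cursors c1@3 c2@5 c3@8, authorship ..1.2..3..
After op 2 (add_cursor(7)): buffer="dkdqdwidkp" (len 10), cursors c1@3 c2@5 c4@7 c3@8, authorship ..1.2..3..
After op 3 (insert('q')): buffer="dkdqqdqwiqdqkp" (len 14), cursors c1@4 c2@7 c4@10 c3@12, authorship ..11.22..433..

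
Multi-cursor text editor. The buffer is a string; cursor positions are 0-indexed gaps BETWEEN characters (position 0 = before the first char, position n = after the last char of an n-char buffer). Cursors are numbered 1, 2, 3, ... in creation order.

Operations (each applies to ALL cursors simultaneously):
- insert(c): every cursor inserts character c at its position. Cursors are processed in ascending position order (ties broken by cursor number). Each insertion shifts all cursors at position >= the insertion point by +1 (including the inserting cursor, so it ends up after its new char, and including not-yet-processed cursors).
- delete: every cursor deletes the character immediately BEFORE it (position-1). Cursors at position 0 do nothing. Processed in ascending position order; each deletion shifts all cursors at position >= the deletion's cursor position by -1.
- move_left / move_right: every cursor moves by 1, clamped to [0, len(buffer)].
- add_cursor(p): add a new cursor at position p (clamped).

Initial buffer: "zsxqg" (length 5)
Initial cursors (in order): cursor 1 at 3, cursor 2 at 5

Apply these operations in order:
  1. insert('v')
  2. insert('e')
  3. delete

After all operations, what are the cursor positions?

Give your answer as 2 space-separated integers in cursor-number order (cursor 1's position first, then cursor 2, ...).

After op 1 (insert('v')): buffer="zsxvqgv" (len 7), cursors c1@4 c2@7, authorship ...1..2
After op 2 (insert('e')): buffer="zsxveqgve" (len 9), cursors c1@5 c2@9, authorship ...11..22
After op 3 (delete): buffer="zsxvqgv" (len 7), cursors c1@4 c2@7, authorship ...1..2

Answer: 4 7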